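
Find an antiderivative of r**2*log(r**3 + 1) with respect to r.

r**3*log(r**3 + 1)/3 - r**3/3 + log(r**3 + 1)/3 + C

Let u = r**3 + 1, so du = (3*r**2) dr.
The integral becomes (1/3)·∫ log(u) du; integrate by parts with u′=log(u), dv′=du.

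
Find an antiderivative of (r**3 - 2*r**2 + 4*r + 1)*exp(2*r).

Use integration by parts with u = r**3 - 2*r**2 + 4*r + 1, dv = exp(2*r) dr, so v = exp(2*r)/2.
Apply parts 3 times (tabular method): alternate signs, differentiate u down to 0, integrate dv up.

(4*r**3 - 14*r**2 + 30*r - 11)*exp(2*r)/8 + C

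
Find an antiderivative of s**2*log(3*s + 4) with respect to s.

s**3*log(3*s + 4)/3 - s**3/9 + 2*s**2/9 - 16*s/27 + 64*log(3*s + 4)/81 + C

Use integration by parts with u = log(3*s + 4), dv = s**2 ds.
Then du = 3/(3*s + 4) ds and v = s**3/3.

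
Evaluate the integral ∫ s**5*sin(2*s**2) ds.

Let u = s², du = 2s ds; rewrite as (1/2)∫ u^2·sin(2u) du.
Now integrate by parts 2 times.

-s**4*cos(2*s**2)/4 + s**2*sin(2*s**2)/4 + cos(2*s**2)/8 + C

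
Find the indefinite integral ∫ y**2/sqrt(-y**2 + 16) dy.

Substitute y = 4·sin(θ), so dy = 4·cos(θ) dθ and the radical becomes sqrt(-y**2 + 16) = 4·cos(θ) by the Pythagorean identity.
Integrate the resulting trig expression in θ, then back-substitute θ = asin(y/4), sin(θ) = y/4, cos(θ) = sqrt(-y**2 + 16)/4 (absorbing any constant into C).

-y*sqrt(-y**2 + 16)/2 + 8*asin(y/4) + C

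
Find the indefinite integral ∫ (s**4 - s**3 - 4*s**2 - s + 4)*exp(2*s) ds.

Use integration by parts with u = s**4 - s**3 - 4*s**2 - s + 4, dv = exp(2*s) ds, so v = exp(2*s)/2.
Apply parts 4 times (tabular method): alternate signs, differentiate u down to 0, integrate dv up.

(4*s**4 - 12*s**3 + 2*s**2 - 6*s + 19)*exp(2*s)/8 + C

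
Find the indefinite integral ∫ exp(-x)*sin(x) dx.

-exp(-x)*sin(x)/2 - exp(-x)*cos(x)/2 + C

Let I denote the integral. Integrate by parts with u = sin(x), dv = exp(-x) dx, so v = -exp(-x): I = -exp(-x)*sin(x) + ∫ exp(-x)*cos(x) dx.
Apply parts again with u = cos(x), dv = exp(-x) dx: ∫ exp(-x)*cos(x) dx = -exp(-x)*cos(x) − I. Substituting back brings back I: I = -exp(-x)*sin(x) - exp(-x)*cos(x) − I.
Solving for I: (1 + 1)·I equals the remaining terms, so I = (1/2)·(-exp(-x)*sin(x) - exp(-x)*cos(x)).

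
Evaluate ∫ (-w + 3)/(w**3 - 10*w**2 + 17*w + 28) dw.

Factor the denominator: (w - 7)*(w - 4)*(w + 1).
Partial-fraction decomposition: 1/(10*(w + 1)) + 1/(15*(w - 4)) - 1/(6*(w - 7)).
Integrate each term: A/(w−a) contributes A·log|w−a|.

-log(w - 7)/6 + log(w - 4)/15 + log(w + 1)/10 + C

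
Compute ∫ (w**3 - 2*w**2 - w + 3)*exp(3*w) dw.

(3*w**3 - 9*w**2 + 3*w + 8)*exp(3*w)/9 + C

Use integration by parts with u = w**3 - 2*w**2 - w + 3, dv = exp(3*w) dw, so v = exp(3*w)/3.
Apply parts 3 times (tabular method): alternate signs, differentiate u down to 0, integrate dv up.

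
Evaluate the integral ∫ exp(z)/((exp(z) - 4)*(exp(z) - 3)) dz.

Let u = e^z, du = e^z dz.
The integral becomes ∫ du/((u-3)(u-4)); decompose into partial fractions.

log(exp(z) - 4) - log(exp(z) - 3) + C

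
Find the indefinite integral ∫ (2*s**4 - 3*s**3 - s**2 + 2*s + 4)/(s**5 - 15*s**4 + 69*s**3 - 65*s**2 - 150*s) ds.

-2*log(s)/75 + 962*log(s - 6)/21 - 6571*log(s - 5)/150 + log(s + 1)/42 + 144/(5*s - 25) + C

Factor the denominator: s*(s - 6)*(s - 5)**2*(s + 1).
Partial-fraction decomposition: 1/(42*(s + 1)) - 6571/(150*(s - 5)) - 144/(5*(s - 5)**2) + 962/(21*(s - 6)) - 2/(75*s).
Integrate each term; A/(s−a) gives A·log|s−a|; A/(s−a)² gives −A/(s−a).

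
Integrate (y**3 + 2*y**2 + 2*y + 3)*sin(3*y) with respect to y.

-y**3*cos(3*y)/3 + y**2*sin(3*y)/3 - 2*y**2*cos(3*y)/3 + 4*y*sin(3*y)/9 - 4*y*cos(3*y)/9 + 4*sin(3*y)/27 - 23*cos(3*y)/27 + C

Use integration by parts with u = y**3 + 2*y**2 + 2*y + 3, dv = sin(3*y) dy, so v = -cos(3*y)/3.
Apply parts 3 times (tabular method): alternate signs, differentiate u down to 0, integrate dv up.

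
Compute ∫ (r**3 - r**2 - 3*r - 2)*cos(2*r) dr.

Use integration by parts with u = r**3 - r**2 - 3*r - 2, dv = cos(2*r) dr, so v = sin(2*r)/2.
Apply parts 3 times (tabular method): alternate signs, differentiate u down to 0, integrate dv up.

r**3*sin(2*r)/2 - r**2*sin(2*r)/2 + 3*r**2*cos(2*r)/4 - 9*r*sin(2*r)/4 - r*cos(2*r)/2 - 3*sin(2*r)/4 - 9*cos(2*r)/8 + C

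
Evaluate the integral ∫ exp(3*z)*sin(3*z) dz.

exp(3*z)*sin(3*z)/6 - exp(3*z)*cos(3*z)/6 + C

Let I denote the integral. Integrate by parts with u = sin(3*z), dv = exp(3*z) dz, so v = exp(3*z)/3: I = exp(3*z)*sin(3*z)/3 − ∫ exp(3*z)*cos(3*z) dz.
Apply parts again with u = cos(3*z), dv = exp(3*z) dz: ∫ exp(3*z)*cos(3*z) dz = exp(3*z)*cos(3*z)/3 + I. Substituting back brings back I: I = exp(3*z)*sin(3*z)/3 - exp(3*z)*cos(3*z)/3 − I.
Solving for I: (1 + 1)·I equals the remaining terms, so I = (1/2)·(exp(3*z)*sin(3*z)/3 - exp(3*z)*cos(3*z)/3).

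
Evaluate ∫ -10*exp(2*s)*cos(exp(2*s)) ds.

Let u = exp(2*s), so du = (2*exp(2*s)) ds.
Rewriting, the integral becomes -5·∫ cos(u) du = -5·sin(u).
Substituting back, u = exp(2*s).

-5*sin(exp(2*s)) + C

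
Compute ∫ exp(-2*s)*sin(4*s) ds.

Let I denote the integral. Integrate by parts with u = sin(4*s), dv = exp(-2*s) ds, so v = -exp(-2*s)/2: I = -exp(-2*s)*sin(4*s)/2 + 2·∫ exp(-2*s)*cos(4*s) ds.
Apply parts again with u = cos(4*s), dv = exp(-2*s) ds: ∫ exp(-2*s)*cos(4*s) ds = -exp(-2*s)*cos(4*s)/2 − 2·I. Substituting back brings back I: I = -exp(-2*s)*sin(4*s)/2 - exp(-2*s)*cos(4*s) − 4·I.
Solving for I: (1 + 4)·I equals the remaining terms, so I = (1/5)·(-exp(-2*s)*sin(4*s)/2 - exp(-2*s)*cos(4*s)).

-exp(-2*s)*sin(4*s)/10 - exp(-2*s)*cos(4*s)/5 + C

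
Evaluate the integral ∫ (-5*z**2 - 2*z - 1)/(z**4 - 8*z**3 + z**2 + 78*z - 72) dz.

Factor the denominator: (z - 6)*(z - 4)*(z - 1)*(z + 3).
Partial-fraction decomposition: 10/(63*(z + 3)) - 2/(15*(z - 1)) + 89/(42*(z - 4)) - 193/(90*(z - 6)).
Integrate each term: A/(z−a) contributes A·log|z−a|.

-193*log(z - 6)/90 + 89*log(z - 4)/42 - 2*log(z - 1)/15 + 10*log(z + 3)/63 + C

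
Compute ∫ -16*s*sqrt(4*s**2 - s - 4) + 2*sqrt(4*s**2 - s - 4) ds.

-4*(4*s**2 - s - 4)**(3/2)/3 + C

Let u = 4*s**2 - s - 4, so du = (8*s - 1) ds.
Rewriting, the integral becomes -2·∫ √u du = -2·(2/3)u^(3/2).
Substituting back, u = 4*s**2 - s - 4.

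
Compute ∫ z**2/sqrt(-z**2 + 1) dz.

-z*sqrt(-z**2 + 1)/2 + asin(z)/2 + C

Substitute z = sin(θ), so dz = cos(θ) dθ and the radical becomes sqrt(-z**2 + 1) = cos(θ) by the Pythagorean identity.
Integrate the resulting trig expression in θ, then back-substitute θ = asin(z), sin(θ) = z, cos(θ) = sqrt(-z**2 + 1) (absorbing any constant into C).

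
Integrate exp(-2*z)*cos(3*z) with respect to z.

3*exp(-2*z)*sin(3*z)/13 - 2*exp(-2*z)*cos(3*z)/13 + C

Let I denote the integral. Integrate by parts with u = cos(3*z), dv = exp(-2*z) dz, so v = -exp(-2*z)/2: I = -exp(-2*z)*cos(3*z)/2 − (3/2)·∫ exp(-2*z)*sin(3*z) dz.
Apply parts again with u = sin(3*z), dv = exp(-2*z) dz: ∫ exp(-2*z)*sin(3*z) dz = -exp(-2*z)*sin(3*z)/2 + (3/2)·I. Substituting back brings back I: I = 3*exp(-2*z)*sin(3*z)/4 - exp(-2*z)*cos(3*z)/2 − (9/4)·I.
Solving for I: (1 + 9/4)·I equals the remaining terms, so I = (4/13)·(3*exp(-2*z)*sin(3*z)/4 - exp(-2*z)*cos(3*z)/2).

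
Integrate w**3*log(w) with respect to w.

w**4*log(w)/4 - w**4/16 + C

Use integration by parts with u = log(w), dv = w**3 dw.
Then du = 1/w dw and v = w**4/4.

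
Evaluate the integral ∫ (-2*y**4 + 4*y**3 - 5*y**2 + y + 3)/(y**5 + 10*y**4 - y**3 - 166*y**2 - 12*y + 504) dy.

-31*log(y - 3)/150 + 5*log(y - 2)/96 - 83*log(y + 2)/400 + 1213*log(y + 6)/96 - 2141*log(y + 7)/150 + C

Factor the denominator: (y - 3)*(y - 2)*(y + 2)*(y + 6)*(y + 7).
Partial-fraction decomposition: -2141/(150*(y + 7)) + 1213/(96*(y + 6)) - 83/(400*(y + 2)) + 5/(96*(y - 2)) - 31/(150*(y - 3)).
Integrate each term: A/(y−a) contributes A·log|y−a|.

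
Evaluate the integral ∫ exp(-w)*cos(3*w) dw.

3*exp(-w)*sin(3*w)/10 - exp(-w)*cos(3*w)/10 + C

Let I denote the integral. Integrate by parts with u = cos(3*w), dv = exp(-w) dw, so v = -exp(-w): I = -exp(-w)*cos(3*w) − 3·∫ exp(-w)*sin(3*w) dw.
Apply parts again with u = sin(3*w), dv = exp(-w) dw: ∫ exp(-w)*sin(3*w) dw = -exp(-w)*sin(3*w) + 3·I. Substituting back brings back I: I = 3*exp(-w)*sin(3*w) - exp(-w)*cos(3*w) − 9·I.
Solving for I: (1 + 9)·I equals the remaining terms, so I = (1/10)·(3*exp(-w)*sin(3*w) - exp(-w)*cos(3*w)).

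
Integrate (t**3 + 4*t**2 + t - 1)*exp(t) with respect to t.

(t**3 + t**2 - t)*exp(t) + C

Use integration by parts with u = t**3 + 4*t**2 + t - 1, dv = exp(t) dt, so v = exp(t).
Apply parts 3 times (tabular method): alternate signs, differentiate u down to 0, integrate dv up.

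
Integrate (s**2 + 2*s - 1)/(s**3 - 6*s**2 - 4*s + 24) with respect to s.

47*log(s - 6)/32 - 7*log(s - 2)/16 - log(s + 2)/32 + C

Factor the denominator: (s - 6)*(s - 2)*(s + 2).
Partial-fraction decomposition: -1/(32*(s + 2)) - 7/(16*(s - 2)) + 47/(32*(s - 6)).
Integrate each term: A/(s−a) contributes A·log|s−a|.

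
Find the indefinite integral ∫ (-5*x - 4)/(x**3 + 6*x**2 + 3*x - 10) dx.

Factor the denominator: (x - 1)*(x + 2)*(x + 5).
Partial-fraction decomposition: 7/(6*(x + 5)) - 2/(3*(x + 2)) - 1/(2*(x - 1)).
Integrate each term: A/(x−a) contributes A·log|x−a|.

-log(x - 1)/2 - 2*log(x + 2)/3 + 7*log(x + 5)/6 + C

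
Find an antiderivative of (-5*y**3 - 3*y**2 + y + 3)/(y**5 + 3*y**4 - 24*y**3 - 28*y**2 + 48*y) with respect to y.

log(y)/16 - 361*log(y - 4)/720 + 4*log(y - 1)/63 - 29*log(y + 2)/144 + 323*log(y + 6)/560 + C

Factor the denominator: y*(y - 4)*(y - 1)*(y + 2)*(y + 6).
Partial-fraction decomposition: 323/(560*(y + 6)) - 29/(144*(y + 2)) + 4/(63*(y - 1)) - 361/(720*(y - 4)) + 1/(16*y).
Integrate each term: A/(y−a) contributes A·log|y−a|.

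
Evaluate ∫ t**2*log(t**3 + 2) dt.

Let u = t**3 + 2, so du = (3*t**2) dt.
The integral becomes (1/3)·∫ log(u) du; integrate by parts with u′=log(u), dv′=du.

t**3*log(t**3 + 2)/3 - t**3/3 + 2*log(t**3 + 2)/3 + C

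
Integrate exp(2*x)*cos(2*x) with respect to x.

exp(2*x)*sin(2*x)/4 + exp(2*x)*cos(2*x)/4 + C

Let I denote the integral. Integrate by parts with u = cos(2*x), dv = exp(2*x) dx, so v = exp(2*x)/2: I = exp(2*x)*cos(2*x)/2 + ∫ exp(2*x)*sin(2*x) dx.
Apply parts again with u = sin(2*x), dv = exp(2*x) dx: ∫ exp(2*x)*sin(2*x) dx = exp(2*x)*sin(2*x)/2 − I. Substituting back brings back I: I = exp(2*x)*sin(2*x)/2 + exp(2*x)*cos(2*x)/2 − I.
Solving for I: (1 + 1)·I equals the remaining terms, so I = (1/2)·(exp(2*x)*sin(2*x)/2 + exp(2*x)*cos(2*x)/2).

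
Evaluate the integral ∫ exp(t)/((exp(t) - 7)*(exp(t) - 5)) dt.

Let u = e^t, du = e^t dt.
The integral becomes ∫ du/((u-7)(u-5)); decompose into partial fractions.

log(exp(t) - 7)/2 - log(exp(t) - 5)/2 + C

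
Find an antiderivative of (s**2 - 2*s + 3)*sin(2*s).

Use integration by parts with u = s**2 - 2*s + 3, dv = sin(2*s) ds, so v = -cos(2*s)/2.
Apply parts 2 times (tabular method): alternate signs, differentiate u down to 0, integrate dv up.

-s**2*cos(2*s)/2 + s*sin(2*s)/2 + s*cos(2*s) - sin(2*s)/2 - 5*cos(2*s)/4 + C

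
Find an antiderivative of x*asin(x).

Use integration by parts with u = arcsin(x), dv = x dx.
Then du = 1/sqrt(-x**2 + 1) dx.

x**2*asin(x)/2 + x*sqrt(-x**2 + 1)/4 - asin(x)/4 + C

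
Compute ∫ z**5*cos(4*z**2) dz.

Let u = z², du = 2z dz; rewrite as (1/2)∫ u^2·cos(4u) du.
Now integrate by parts 2 times.

z**4*sin(4*z**2)/8 + z**2*cos(4*z**2)/16 - sin(4*z**2)/64 + C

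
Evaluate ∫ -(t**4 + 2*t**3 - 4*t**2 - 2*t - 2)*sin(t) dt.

Use integration by parts with u = t**4 + 2*t**3 - 4*t**2 - 2*t - 2, dv = -sin(t) dt, so v = cos(t).
Apply parts 4 times (tabular method): alternate signs, differentiate u down to 0, integrate dv up.

t**4*cos(t) - 4*t**3*sin(t) + 2*t**3*cos(t) - 6*t**2*sin(t) - 16*t**2*cos(t) + 32*t*sin(t) - 14*t*cos(t) + 14*sin(t) + 30*cos(t) + C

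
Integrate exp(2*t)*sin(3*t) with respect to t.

2*exp(2*t)*sin(3*t)/13 - 3*exp(2*t)*cos(3*t)/13 + C

Let I denote the integral. Integrate by parts with u = sin(3*t), dv = exp(2*t) dt, so v = exp(2*t)/2: I = exp(2*t)*sin(3*t)/2 − (3/2)·∫ exp(2*t)*cos(3*t) dt.
Apply parts again with u = cos(3*t), dv = exp(2*t) dt: ∫ exp(2*t)*cos(3*t) dt = exp(2*t)*cos(3*t)/2 + (3/2)·I. Substituting back brings back I: I = exp(2*t)*sin(3*t)/2 - 3*exp(2*t)*cos(3*t)/4 − (9/4)·I.
Solving for I: (1 + 9/4)·I equals the remaining terms, so I = (4/13)·(exp(2*t)*sin(3*t)/2 - 3*exp(2*t)*cos(3*t)/4).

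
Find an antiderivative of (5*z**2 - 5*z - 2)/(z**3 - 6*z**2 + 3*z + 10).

49*log(z - 5)/9 - 8*log(z - 2)/9 + 4*log(z + 1)/9 + C

Factor the denominator: (z - 5)*(z - 2)*(z + 1).
Partial-fraction decomposition: 4/(9*(z + 1)) - 8/(9*(z - 2)) + 49/(9*(z - 5)).
Integrate each term: A/(z−a) contributes A·log|z−a|.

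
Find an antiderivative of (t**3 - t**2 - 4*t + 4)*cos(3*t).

Use integration by parts with u = t**3 - t**2 - 4*t + 4, dv = cos(3*t) dt, so v = sin(3*t)/3.
Apply parts 3 times (tabular method): alternate signs, differentiate u down to 0, integrate dv up.

t**3*sin(3*t)/3 - t**2*sin(3*t)/3 + t**2*cos(3*t)/3 - 14*t*sin(3*t)/9 - 2*t*cos(3*t)/9 + 38*sin(3*t)/27 - 14*cos(3*t)/27 + C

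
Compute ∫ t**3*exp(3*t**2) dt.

Let u = t², du = 2t dt; rewrite as (1/2)∫ u^1·exp(3u) du.
Now integrate by parts 1 time.

(3*t**2 - 1)*exp(3*t**2)/18 + C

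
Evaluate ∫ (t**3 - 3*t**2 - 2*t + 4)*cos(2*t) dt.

Use integration by parts with u = t**3 - 3*t**2 - 2*t + 4, dv = cos(2*t) dt, so v = sin(2*t)/2.
Apply parts 3 times (tabular method): alternate signs, differentiate u down to 0, integrate dv up.

t**3*sin(2*t)/2 - 3*t**2*sin(2*t)/2 + 3*t**2*cos(2*t)/4 - 7*t*sin(2*t)/4 - 3*t*cos(2*t)/2 + 11*sin(2*t)/4 - 7*cos(2*t)/8 + C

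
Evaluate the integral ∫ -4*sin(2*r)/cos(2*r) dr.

Let u = cos(2*r), so du = (-2*sin(2*r)) dr.
Rewriting, the integral becomes 2·∫ 1/u du = 2·log(u).
Substituting back, u = cos(2*r).

2*log(cos(2*r)) + C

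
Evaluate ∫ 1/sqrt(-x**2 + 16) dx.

asin(x/4) + C

Substitute x = 4·sin(θ), so dx = 4·cos(θ) dθ and the radical becomes sqrt(-x**2 + 16) = 4·cos(θ) by the Pythagorean identity.
Integrate the resulting trig expression in θ, then back-substitute θ = asin(x/4), sin(θ) = x/4, cos(θ) = sqrt(-x**2 + 16)/4 (absorbing any constant into C).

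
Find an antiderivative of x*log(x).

x**2*log(x)/2 - x**2/4 + C

Use integration by parts with u = log(x), dv = x dx.
Then du = 1/x dx and v = x**2/2.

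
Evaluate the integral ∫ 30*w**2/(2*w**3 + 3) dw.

5*log(2*w**3 + 3) + C

Let u = 2*w**3 + 3, so du = (6*w**2) dw.
Rewriting, the integral becomes 5·∫ 1/u du = 5·log(u).
Substituting back, u = 2*w**3 + 3.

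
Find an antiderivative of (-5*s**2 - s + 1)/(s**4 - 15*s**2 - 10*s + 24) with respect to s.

Factor the denominator: (s - 4)*(s - 1)*(s + 2)*(s + 3).
Partial-fraction decomposition: 41/(28*(s + 3)) - 17/(18*(s + 2)) + 5/(36*(s - 1)) - 83/(126*(s - 4)).
Integrate each term: A/(s−a) contributes A·log|s−a|.

-83*log(s - 4)/126 + 5*log(s - 1)/36 - 17*log(s + 2)/18 + 41*log(s + 3)/28 + C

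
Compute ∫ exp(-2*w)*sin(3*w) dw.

-2*exp(-2*w)*sin(3*w)/13 - 3*exp(-2*w)*cos(3*w)/13 + C

Let I denote the integral. Integrate by parts with u = sin(3*w), dv = exp(-2*w) dw, so v = -exp(-2*w)/2: I = -exp(-2*w)*sin(3*w)/2 + (3/2)·∫ exp(-2*w)*cos(3*w) dw.
Apply parts again with u = cos(3*w), dv = exp(-2*w) dw: ∫ exp(-2*w)*cos(3*w) dw = -exp(-2*w)*cos(3*w)/2 − (3/2)·I. Substituting back brings back I: I = -exp(-2*w)*sin(3*w)/2 - 3*exp(-2*w)*cos(3*w)/4 − (9/4)·I.
Solving for I: (1 + 9/4)·I equals the remaining terms, so I = (4/13)·(-exp(-2*w)*sin(3*w)/2 - 3*exp(-2*w)*cos(3*w)/4).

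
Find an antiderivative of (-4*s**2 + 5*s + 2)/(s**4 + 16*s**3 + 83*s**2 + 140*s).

log(s)/70 + 41*log(s + 4)/6 - 123*log(s + 5)/10 + 229*log(s + 7)/42 + C

Factor the denominator: s*(s + 4)*(s + 5)*(s + 7).
Partial-fraction decomposition: 229/(42*(s + 7)) - 123/(10*(s + 5)) + 41/(6*(s + 4)) + 1/(70*s).
Integrate each term: A/(s−a) contributes A·log|s−a|.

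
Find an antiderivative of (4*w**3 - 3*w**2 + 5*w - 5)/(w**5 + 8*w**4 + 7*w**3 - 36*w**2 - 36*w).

5*log(w)/36 + 5*log(w - 2)/48 - 17*log(w + 1)/30 + 31*log(w + 3)/18 - 1007*log(w + 6)/720 + C

Factor the denominator: w*(w - 2)*(w + 1)*(w + 3)*(w + 6).
Partial-fraction decomposition: -1007/(720*(w + 6)) + 31/(18*(w + 3)) - 17/(30*(w + 1)) + 5/(48*(w - 2)) + 5/(36*w).
Integrate each term: A/(w−a) contributes A·log|w−a|.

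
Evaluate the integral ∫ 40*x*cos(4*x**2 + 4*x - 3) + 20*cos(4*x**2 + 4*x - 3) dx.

5*sin(4*x**2 + 4*x - 3) + C

Let u = 4*x**2 + 4*x - 3, so du = (8*x + 4) dx.
Rewriting, the integral becomes 5·∫ cos(u) du = 5·sin(u).
Substituting back, u = 4*x**2 + 4*x - 3.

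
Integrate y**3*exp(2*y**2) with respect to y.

Let u = y², du = 2y dy; rewrite as (1/2)∫ u^1·exp(2u) du.
Now integrate by parts 1 time.

(2*y**2 - 1)*exp(2*y**2)/8 + C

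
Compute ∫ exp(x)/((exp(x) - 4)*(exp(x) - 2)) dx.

log(exp(x) - 4)/2 - log(exp(x) - 2)/2 + C

Let u = e^x, du = e^x dx.
The integral becomes ∫ du/((u-4)(u-2)); decompose into partial fractions.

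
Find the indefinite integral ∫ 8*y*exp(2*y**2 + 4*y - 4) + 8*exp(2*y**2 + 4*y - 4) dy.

2*exp(2*y**2 + 4*y - 4) + C

Let u = 2*y**2 + 4*y - 4, so du = (4*y + 4) dy.
Rewriting, the integral becomes 2·∫ e^u du = 2·e^u.
Substituting back, u = 2*y**2 + 4*y - 4.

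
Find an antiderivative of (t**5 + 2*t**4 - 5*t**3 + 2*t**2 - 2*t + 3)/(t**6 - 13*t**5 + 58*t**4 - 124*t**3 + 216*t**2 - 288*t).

-log(t)/96 + 1039*log(t - 6)/160 - 1243*log(t - 4)/160 + 95*log(t - 3)/39 - 313*log(t**2 + 4)/4160 - 203*atan(t/2)/2080 + C

Factor the denominator: t*(t - 6)*(t - 4)*(t - 3)*(t**2 + 4).
Partial-fraction decomposition: -(313*t + 406)/(2080*(t**2 + 4)) + 95/(39*(t - 3)) - 1243/(160*(t - 4)) + 1039/(160*(t - 6)) - 1/(96*t).
Integrate each term; A/(t−a) gives A·log|t−a|; the (Bt+D)/(t²+p²) term gives a log and an atan.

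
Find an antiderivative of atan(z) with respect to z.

Use integration by parts with u = arctan(z), dv = dz.
Then du = 1/(z**2 + 1) dz.

z*atan(z) - log(z**2 + 1)/2 + C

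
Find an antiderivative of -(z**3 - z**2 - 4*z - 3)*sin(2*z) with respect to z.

z**3*cos(2*z)/2 - 3*z**2*sin(2*z)/4 - z**2*cos(2*z)/2 + z*sin(2*z)/2 - 11*z*cos(2*z)/4 + 11*sin(2*z)/8 - 5*cos(2*z)/4 + C

Use integration by parts with u = z**3 - z**2 - 4*z - 3, dv = -sin(2*z) dz, so v = cos(2*z)/2.
Apply parts 3 times (tabular method): alternate signs, differentiate u down to 0, integrate dv up.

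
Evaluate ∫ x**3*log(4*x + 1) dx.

Use integration by parts with u = log(4*x + 1), dv = x**3 dx.
Then du = 4/(4*x + 1) dx and v = x**4/4.

x**4*log(4*x + 1)/4 - x**4/16 + x**3/48 - x**2/128 + x/256 - log(4*x + 1)/1024 + C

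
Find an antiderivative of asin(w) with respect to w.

w*asin(w) + sqrt(-w**2 + 1) + C

Use integration by parts with u = arcsin(w), dv = dw.
Then du = 1/sqrt(-w**2 + 1) dw.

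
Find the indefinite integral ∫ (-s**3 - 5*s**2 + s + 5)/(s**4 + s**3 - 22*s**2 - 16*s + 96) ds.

Factor the denominator: (s - 4)*(s - 2)*(s + 3)*(s + 4).
Partial-fraction decomposition: 5/(16*(s + 4)) - 16/(35*(s + 3)) + 7/(20*(s - 2)) - 135/(112*(s - 4)).
Integrate each term: A/(s−a) contributes A·log|s−a|.

-135*log(s - 4)/112 + 7*log(s - 2)/20 - 16*log(s + 3)/35 + 5*log(s + 4)/16 + C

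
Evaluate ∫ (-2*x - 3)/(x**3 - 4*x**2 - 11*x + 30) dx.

Factor the denominator: (x - 5)*(x - 2)*(x + 3).
Partial-fraction decomposition: 3/(40*(x + 3)) + 7/(15*(x - 2)) - 13/(24*(x - 5)).
Integrate each term: A/(x−a) contributes A·log|x−a|.

-13*log(x - 5)/24 + 7*log(x - 2)/15 + 3*log(x + 3)/40 + C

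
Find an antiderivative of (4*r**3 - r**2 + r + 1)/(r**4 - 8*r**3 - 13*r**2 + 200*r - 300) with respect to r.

835*log(r - 6)/44 - 481*log(r - 5)/30 + 31*log(r - 2)/84 + 529*log(r + 5)/770 + C

Factor the denominator: (r - 6)*(r - 5)*(r - 2)*(r + 5).
Partial-fraction decomposition: 529/(770*(r + 5)) + 31/(84*(r - 2)) - 481/(30*(r - 5)) + 835/(44*(r - 6)).
Integrate each term: A/(r−a) contributes A·log|r−a|.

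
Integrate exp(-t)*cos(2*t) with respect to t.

2*exp(-t)*sin(2*t)/5 - exp(-t)*cos(2*t)/5 + C

Let I denote the integral. Integrate by parts with u = cos(2*t), dv = exp(-t) dt, so v = -exp(-t): I = -exp(-t)*cos(2*t) − 2·∫ exp(-t)*sin(2*t) dt.
Apply parts again with u = sin(2*t), dv = exp(-t) dt: ∫ exp(-t)*sin(2*t) dt = -exp(-t)*sin(2*t) + 2·I. Substituting back brings back I: I = 2*exp(-t)*sin(2*t) - exp(-t)*cos(2*t) − 4·I.
Solving for I: (1 + 4)·I equals the remaining terms, so I = (1/5)·(2*exp(-t)*sin(2*t) - exp(-t)*cos(2*t)).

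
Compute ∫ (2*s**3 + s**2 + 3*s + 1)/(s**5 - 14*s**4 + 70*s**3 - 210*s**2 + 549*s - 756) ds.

Factor the denominator: (s - 7)*(s - 4)*(s - 3)*(s**2 + 9).
Partial-fraction decomposition: -(107*s + 3678)/(13050*(s**2 + 9)) + 73/(72*(s - 3)) - 157/(75*(s - 4)) + 757/(696*(s - 7)).
Integrate each term; A/(s−a) gives A·log|s−a|; the (Bs+D)/(s²+p²) term gives a log and an atan.

757*log(s - 7)/696 - 157*log(s - 4)/75 + 73*log(s - 3)/72 - 107*log(s**2 + 9)/26100 - 613*atan(s/3)/6525 + C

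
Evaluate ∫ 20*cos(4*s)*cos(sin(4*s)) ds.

5*sin(sin(4*s)) + C

Let u = sin(4*s), so du = (4*cos(4*s)) ds.
Rewriting, the integral becomes 5·∫ cos(u) du = 5·sin(u).
Substituting back, u = sin(4*s).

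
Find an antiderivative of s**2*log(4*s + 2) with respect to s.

Use integration by parts with u = log(4*s + 2), dv = s**2 ds.
Then du = 4/(4*s + 2) ds and v = s**3/3.

s**3*log(4*s + 2)/3 - s**3/9 + s**2/12 - s/12 + log(2*s + 1)/24 + C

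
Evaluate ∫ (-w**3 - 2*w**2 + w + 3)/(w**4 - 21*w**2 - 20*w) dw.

-3*log(w)/20 - 167*log(w - 5)/270 + log(w + 1)/18 - 31*log(w + 4)/108 + C

Factor the denominator: w*(w - 5)*(w + 1)*(w + 4).
Partial-fraction decomposition: -31/(108*(w + 4)) + 1/(18*(w + 1)) - 167/(270*(w - 5)) - 3/(20*w).
Integrate each term: A/(w−a) contributes A·log|w−a|.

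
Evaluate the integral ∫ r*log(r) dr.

Use integration by parts with u = log(r), dv = r dr.
Then du = 1/r dr and v = r**2/2.

r**2*log(r)/2 - r**2/4 + C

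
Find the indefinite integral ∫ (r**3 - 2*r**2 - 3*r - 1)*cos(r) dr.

r**3*sin(r) - 2*r**2*sin(r) + 3*r**2*cos(r) - 9*r*sin(r) - 4*r*cos(r) + 3*sin(r) - 9*cos(r) + C

Use integration by parts with u = r**3 - 2*r**2 - 3*r - 1, dv = cos(r) dr, so v = sin(r).
Apply parts 3 times (tabular method): alternate signs, differentiate u down to 0, integrate dv up.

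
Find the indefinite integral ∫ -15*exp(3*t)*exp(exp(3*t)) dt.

-5*exp(exp(3*t)) + C

Let u = exp(3*t), so du = (3*exp(3*t)) dt.
Rewriting, the integral becomes -5·∫ e^u du = -5·e^u.
Substituting back, u = exp(3*t).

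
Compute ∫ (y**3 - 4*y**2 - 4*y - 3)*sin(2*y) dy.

Use integration by parts with u = y**3 - 4*y**2 - 4*y - 3, dv = sin(2*y) dy, so v = -cos(2*y)/2.
Apply parts 3 times (tabular method): alternate signs, differentiate u down to 0, integrate dv up.

-y**3*cos(2*y)/2 + 3*y**2*sin(2*y)/4 + 2*y**2*cos(2*y) - 2*y*sin(2*y) + 11*y*cos(2*y)/4 - 11*sin(2*y)/8 + cos(2*y)/2 + C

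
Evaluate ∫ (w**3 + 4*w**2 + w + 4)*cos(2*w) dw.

w**3*sin(2*w)/2 + 2*w**2*sin(2*w) + 3*w**2*cos(2*w)/4 - w*sin(2*w)/4 + 2*w*cos(2*w) + sin(2*w) - cos(2*w)/8 + C

Use integration by parts with u = w**3 + 4*w**2 + w + 4, dv = cos(2*w) dw, so v = sin(2*w)/2.
Apply parts 3 times (tabular method): alternate signs, differentiate u down to 0, integrate dv up.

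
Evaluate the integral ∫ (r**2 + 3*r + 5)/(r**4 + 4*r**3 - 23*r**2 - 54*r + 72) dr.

11*log(r - 4)/70 - 3*log(r - 1)/28 + 5*log(r + 3)/84 - 23*log(r + 6)/210 + C

Factor the denominator: (r - 4)*(r - 1)*(r + 3)*(r + 6).
Partial-fraction decomposition: -23/(210*(r + 6)) + 5/(84*(r + 3)) - 3/(28*(r - 1)) + 11/(70*(r - 4)).
Integrate each term: A/(r−a) contributes A·log|r−a|.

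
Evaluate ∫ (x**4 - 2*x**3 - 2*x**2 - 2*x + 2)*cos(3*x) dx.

x**4*sin(3*x)/3 - 2*x**3*sin(3*x)/3 + 4*x**3*cos(3*x)/9 - 10*x**2*sin(3*x)/9 - 2*x**2*cos(3*x)/3 - 2*x*sin(3*x)/9 - 20*x*cos(3*x)/27 + 74*sin(3*x)/81 - 2*cos(3*x)/27 + C

Use integration by parts with u = x**4 - 2*x**3 - 2*x**2 - 2*x + 2, dv = cos(3*x) dx, so v = sin(3*x)/3.
Apply parts 4 times (tabular method): alternate signs, differentiate u down to 0, integrate dv up.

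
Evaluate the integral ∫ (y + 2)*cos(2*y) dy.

Use integration by parts with u = y + 2, dv = cos(2*y) dy, so v = sin(2*y)/2.
Apply parts 1 times (tabular method): alternate signs, differentiate u down to 0, integrate dv up.

y*sin(2*y)/2 + sin(2*y) + cos(2*y)/4 + C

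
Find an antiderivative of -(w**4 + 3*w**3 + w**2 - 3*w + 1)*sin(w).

Use integration by parts with u = w**4 + 3*w**3 + w**2 - 3*w + 1, dv = -sin(w) dw, so v = cos(w).
Apply parts 4 times (tabular method): alternate signs, differentiate u down to 0, integrate dv up.

w**4*cos(w) - 4*w**3*sin(w) + 3*w**3*cos(w) - 9*w**2*sin(w) - 11*w**2*cos(w) + 22*w*sin(w) - 21*w*cos(w) + 21*sin(w) + 23*cos(w) + C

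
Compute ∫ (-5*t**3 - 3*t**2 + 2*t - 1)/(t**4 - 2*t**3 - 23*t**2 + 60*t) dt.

-log(t)/60 - 361*log(t - 4)/36 + 157*log(t - 3)/24 - 539*log(t + 5)/360 + C

Factor the denominator: t*(t - 4)*(t - 3)*(t + 5).
Partial-fraction decomposition: -539/(360*(t + 5)) + 157/(24*(t - 3)) - 361/(36*(t - 4)) - 1/(60*t).
Integrate each term: A/(t−a) contributes A·log|t−a|.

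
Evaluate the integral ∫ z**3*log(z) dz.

z**4*log(z)/4 - z**4/16 + C

Use integration by parts with u = log(z), dv = z**3 dz.
Then du = 1/z dz and v = z**4/4.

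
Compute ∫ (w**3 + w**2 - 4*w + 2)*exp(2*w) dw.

Use integration by parts with u = w**3 + w**2 - 4*w + 2, dv = exp(2*w) dw, so v = exp(2*w)/2.
Apply parts 3 times (tabular method): alternate signs, differentiate u down to 0, integrate dv up.

(4*w**3 - 2*w**2 - 14*w + 15)*exp(2*w)/8 + C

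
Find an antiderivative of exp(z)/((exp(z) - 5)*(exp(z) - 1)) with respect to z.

log(exp(z) - 5)/4 - log(exp(z) - 1)/4 + C

Let u = e^z, du = e^z dz.
The integral becomes ∫ du/((u-1)(u-5)); decompose into partial fractions.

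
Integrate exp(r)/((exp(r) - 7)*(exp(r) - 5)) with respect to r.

log(exp(r) - 7)/2 - log(exp(r) - 5)/2 + C

Let u = e^r, du = e^r dr.
The integral becomes ∫ du/((u-7)(u-5)); decompose into partial fractions.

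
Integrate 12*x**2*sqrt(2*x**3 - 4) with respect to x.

4*(2*x**3 - 4)**(3/2)/3 + C

Let u = 2*x**3 - 4, so du = (6*x**2) dx.
Rewriting, the integral becomes 2·∫ √u du = 2·(2/3)u^(3/2).
Substituting back, u = 2*x**3 - 4.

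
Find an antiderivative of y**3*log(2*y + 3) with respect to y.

Use integration by parts with u = log(2*y + 3), dv = y**3 dy.
Then du = 2/(2*y + 3) dy and v = y**4/4.

y**4*log(2*y + 3)/4 - y**4/16 + y**3/8 - 9*y**2/32 + 27*y/32 - 81*log(2*y + 3)/64 + C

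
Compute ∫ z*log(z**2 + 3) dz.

Let u = z**2 + 3, so du = (2*z) dz.
The integral becomes (1/2)·∫ log(u) du; integrate by parts with u′=log(u), dv′=du.

z**2*log(z**2 + 3)/2 - z**2/2 + 3*log(z**2 + 3)/2 + C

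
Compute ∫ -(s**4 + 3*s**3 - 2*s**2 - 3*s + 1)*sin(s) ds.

Use integration by parts with u = s**4 + 3*s**3 - 2*s**2 - 3*s + 1, dv = -sin(s) ds, so v = cos(s).
Apply parts 4 times (tabular method): alternate signs, differentiate u down to 0, integrate dv up.

s**4*cos(s) - 4*s**3*sin(s) + 3*s**3*cos(s) - 9*s**2*sin(s) - 14*s**2*cos(s) + 28*s*sin(s) - 21*s*cos(s) + 21*sin(s) + 29*cos(s) + C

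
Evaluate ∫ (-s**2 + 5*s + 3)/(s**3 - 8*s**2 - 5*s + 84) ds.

Factor the denominator: (s - 7)*(s - 4)*(s + 3).
Partial-fraction decomposition: -3/(10*(s + 3)) - 1/(3*(s - 4)) - 11/(30*(s - 7)).
Integrate each term: A/(s−a) contributes A·log|s−a|.

-11*log(s - 7)/30 - log(s - 4)/3 - 3*log(s + 3)/10 + C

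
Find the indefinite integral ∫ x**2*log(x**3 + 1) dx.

x**3*log(x**3 + 1)/3 - x**3/3 + log(x**3 + 1)/3 + C

Let u = x**3 + 1, so du = (3*x**2) dx.
The integral becomes (1/3)·∫ log(u) du; integrate by parts with u′=log(u), dv′=du.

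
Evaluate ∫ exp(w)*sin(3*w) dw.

exp(w)*sin(3*w)/10 - 3*exp(w)*cos(3*w)/10 + C

Let I denote the integral. Integrate by parts with u = sin(3*w), dv = exp(w) dw, so v = exp(w): I = exp(w)*sin(3*w) − 3·∫ exp(w)*cos(3*w) dw.
Apply parts again with u = cos(3*w), dv = exp(w) dw: ∫ exp(w)*cos(3*w) dw = exp(w)*cos(3*w) + 3·I. Substituting back brings back I: I = exp(w)*sin(3*w) - 3*exp(w)*cos(3*w) − 9·I.
Solving for I: (1 + 9)·I equals the remaining terms, so I = (1/10)·(exp(w)*sin(3*w) - 3*exp(w)*cos(3*w)).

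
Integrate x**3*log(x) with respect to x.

x**4*log(x)/4 - x**4/16 + C

Use integration by parts with u = log(x), dv = x**3 dx.
Then du = 1/x dx and v = x**4/4.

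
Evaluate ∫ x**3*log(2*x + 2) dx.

Use integration by parts with u = log(2*x + 2), dv = x**3 dx.
Then du = 2/(2*x + 2) dx and v = x**4/4.

x**4*log(2*x + 2)/4 - x**4/16 + x**3/12 - x**2/8 + x/4 - log(x + 1)/4 + C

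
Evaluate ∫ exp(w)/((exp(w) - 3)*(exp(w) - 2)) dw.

Let u = e^w, du = e^w dw.
The integral becomes ∫ du/((u-3)(u-2)); decompose into partial fractions.

log(exp(w) - 3) - log(exp(w) - 2) + C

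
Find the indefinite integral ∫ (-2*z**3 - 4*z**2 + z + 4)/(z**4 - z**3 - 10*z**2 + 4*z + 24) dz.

Factor the denominator: (z - 3)*(z - 2)*(z + 2)**2.
Partial-fraction decomposition: -61/(200*(z + 2)) + 1/(10*(z + 2)**2) + 13/(8*(z - 2)) - 83/(25*(z - 3)).
Integrate each term; A/(z−a) gives A·log|z−a|; A/(z−a)² gives −A/(z−a).

-83*log(z - 3)/25 + 13*log(z - 2)/8 - 61*log(z + 2)/200 - 1/(10*z + 20) + C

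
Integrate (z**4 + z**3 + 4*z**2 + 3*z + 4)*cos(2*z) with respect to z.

z**4*sin(2*z)/2 + z**3*sin(2*z)/2 + z**3*cos(2*z) + z**2*sin(2*z)/2 + 3*z**2*cos(2*z)/4 + 3*z*sin(2*z)/4 + z*cos(2*z)/2 + 7*sin(2*z)/4 + 3*cos(2*z)/8 + C

Use integration by parts with u = z**4 + z**3 + 4*z**2 + 3*z + 4, dv = cos(2*z) dz, so v = sin(2*z)/2.
Apply parts 4 times (tabular method): alternate signs, differentiate u down to 0, integrate dv up.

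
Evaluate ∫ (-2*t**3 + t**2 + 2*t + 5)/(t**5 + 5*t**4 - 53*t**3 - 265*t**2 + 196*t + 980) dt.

Factor the denominator: (t - 7)*(t - 2)*(t + 2)*(t + 5)*(t + 7).
Partial-fraction decomposition: 121/(210*(t + 7)) - 15/(28*(t + 5)) + 7/(180*(t + 2)) + 1/(420*(t - 2)) - 103/(1260*(t - 7)).
Integrate each term: A/(t−a) contributes A·log|t−a|.

-103*log(t - 7)/1260 + log(t - 2)/420 + 7*log(t + 2)/180 - 15*log(t + 5)/28 + 121*log(t + 7)/210 + C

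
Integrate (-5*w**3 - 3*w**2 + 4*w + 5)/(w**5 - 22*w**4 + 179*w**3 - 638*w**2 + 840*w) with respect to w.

log(w)/168 - 1829*log(w - 7)/42 + 1159*log(w - 6)/12 - 135*log(w - 5)/2 + 347*log(w - 4)/24 + C

Factor the denominator: w*(w - 7)*(w - 6)*(w - 5)*(w - 4).
Partial-fraction decomposition: 347/(24*(w - 4)) - 135/(2*(w - 5)) + 1159/(12*(w - 6)) - 1829/(42*(w - 7)) + 1/(168*w).
Integrate each term: A/(w−a) contributes A·log|w−a|.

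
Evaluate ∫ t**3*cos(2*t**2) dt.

Let u = t², du = 2t dt; rewrite as (1/2)∫ u^1·cos(2u) du.
Now integrate by parts 1 time.

t**2*sin(2*t**2)/4 + cos(2*t**2)/8 + C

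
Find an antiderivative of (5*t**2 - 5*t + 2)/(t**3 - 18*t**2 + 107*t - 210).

Factor the denominator: (t - 7)*(t - 6)*(t - 5).
Partial-fraction decomposition: 51/(t - 5) - 152/(t - 6) + 106/(t - 7).
Integrate each term: A/(t−a) contributes A·log|t−a|.

106*log(t - 7) - 152*log(t - 6) + 51*log(t - 5) + C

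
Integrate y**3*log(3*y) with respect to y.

y**4*(log(y) + log(3))/4 - y**4/16 + C

Use integration by parts with u = log(3*y), dv = y**3 dy.
Then du = 1/y dy and v = y**4/4.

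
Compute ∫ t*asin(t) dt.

t**2*asin(t)/2 + t*sqrt(-t**2 + 1)/4 - asin(t)/4 + C

Use integration by parts with u = arcsin(t), dv = t dt.
Then du = 1/sqrt(-t**2 + 1) dt.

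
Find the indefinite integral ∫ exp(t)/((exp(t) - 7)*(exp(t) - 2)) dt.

log(exp(t) - 7)/5 - log(exp(t) - 2)/5 + C

Let u = e^t, du = e^t dt.
The integral becomes ∫ du/((u-2)(u-7)); decompose into partial fractions.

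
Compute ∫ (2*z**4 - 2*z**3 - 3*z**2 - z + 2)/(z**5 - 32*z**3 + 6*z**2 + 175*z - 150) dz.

461*log(z - 5)/480 - 4*log(z - 2)/105 - log(z - 1)/48 - 97*log(z + 3)/160 + 179*log(z + 5)/105 + C

Factor the denominator: (z - 5)*(z - 2)*(z - 1)*(z + 3)*(z + 5).
Partial-fraction decomposition: 179/(105*(z + 5)) - 97/(160*(z + 3)) - 1/(48*(z - 1)) - 4/(105*(z - 2)) + 461/(480*(z - 5)).
Integrate each term: A/(z−a) contributes A·log|z−a|.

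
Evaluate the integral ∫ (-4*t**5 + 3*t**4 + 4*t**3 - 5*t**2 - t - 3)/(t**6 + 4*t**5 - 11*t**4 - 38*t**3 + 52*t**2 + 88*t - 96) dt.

Factor the denominator: (t - 2)**2*(t - 1)*(t + 2)*(t + 3)*(t + 4).
Partial-fraction decomposition: -4529/(360*(t + 4)) + 531/(50*(t + 3)) - 41/(32*(t + 2)) - 1/(10*(t - 1)) - 4739/(7200*(t - 2)) - 73/(120*(t - 2)**2).
Integrate each term; A/(t−a) gives A·log|t−a|; A/(t−a)² gives −A/(t−a).

-4739*log(t - 2)/7200 - log(t - 1)/10 - 41*log(t + 2)/32 + 531*log(t + 3)/50 - 4529*log(t + 4)/360 + 73/(120*t - 240) + C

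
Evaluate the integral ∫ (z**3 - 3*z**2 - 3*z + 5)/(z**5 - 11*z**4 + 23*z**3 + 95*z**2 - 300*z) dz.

Factor the denominator: z*(z - 5)**2*(z - 4)*(z + 3).
Partial-fraction decomposition: -5/(168*(z + 3)) + 9/(28*(z - 4)) - 11/(40*(z - 5)) + (z - 5)**(-2) - 1/(60*z).
Integrate each term; A/(z−a) gives A·log|z−a|; A/(z−a)² gives −A/(z−a).

-log(z)/60 - 11*log(z - 5)/40 + 9*log(z - 4)/28 - 5*log(z + 3)/168 - 1/(z - 5) + C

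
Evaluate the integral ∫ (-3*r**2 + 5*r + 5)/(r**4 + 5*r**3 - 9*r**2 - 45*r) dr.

Factor the denominator: r*(r - 3)*(r + 3)*(r + 5).
Partial-fraction decomposition: 19/(16*(r + 5)) - 37/(36*(r + 3)) - 7/(144*(r - 3)) - 1/(9*r).
Integrate each term: A/(r−a) contributes A·log|r−a|.

-log(r)/9 - 7*log(r - 3)/144 - 37*log(r + 3)/36 + 19*log(r + 5)/16 + C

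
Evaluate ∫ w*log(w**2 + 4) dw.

w**2*log(w**2 + 4)/2 - w**2/2 + 2*log(w**2 + 4) + C

Let u = w**2 + 4, so du = (2*w) dw.
The integral becomes (1/2)·∫ log(u) du; integrate by parts with u′=log(u), dv′=du.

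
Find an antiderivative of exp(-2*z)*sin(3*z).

-2*exp(-2*z)*sin(3*z)/13 - 3*exp(-2*z)*cos(3*z)/13 + C

Let I denote the integral. Integrate by parts with u = sin(3*z), dv = exp(-2*z) dz, so v = -exp(-2*z)/2: I = -exp(-2*z)*sin(3*z)/2 + (3/2)·∫ exp(-2*z)*cos(3*z) dz.
Apply parts again with u = cos(3*z), dv = exp(-2*z) dz: ∫ exp(-2*z)*cos(3*z) dz = -exp(-2*z)*cos(3*z)/2 − (3/2)·I. Substituting back brings back I: I = -exp(-2*z)*sin(3*z)/2 - 3*exp(-2*z)*cos(3*z)/4 − (9/4)·I.
Solving for I: (1 + 9/4)·I equals the remaining terms, so I = (4/13)·(-exp(-2*z)*sin(3*z)/2 - 3*exp(-2*z)*cos(3*z)/4).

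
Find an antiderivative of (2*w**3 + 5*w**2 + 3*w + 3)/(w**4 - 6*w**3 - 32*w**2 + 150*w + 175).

Factor the denominator: (w - 7)*(w - 5)*(w + 1)*(w + 5).
Partial-fraction decomposition: 137/(480*(w + 5)) + 1/(64*(w + 1)) - 131/(40*(w - 5)) + 955/(192*(w - 7)).
Integrate each term: A/(w−a) contributes A·log|w−a|.

955*log(w - 7)/192 - 131*log(w - 5)/40 + log(w + 1)/64 + 137*log(w + 5)/480 + C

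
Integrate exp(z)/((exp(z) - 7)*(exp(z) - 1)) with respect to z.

Let u = e^z, du = e^z dz.
The integral becomes ∫ du/((u-7)(u-1)); decompose into partial fractions.

log(exp(z) - 7)/6 - log(exp(z) - 1)/6 + C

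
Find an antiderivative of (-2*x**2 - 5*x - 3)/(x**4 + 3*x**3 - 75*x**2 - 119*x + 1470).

Factor the denominator: (x - 6)*(x - 5)*(x + 7)**2.
Partial-fraction decomposition: 323/(4056*(x + 7)) - 11/(26*(x + 7)**2) + 13/(24*(x - 5)) - 105/(169*(x - 6)).
Integrate each term; A/(x−a) gives A·log|x−a|; A/(x−a)² gives −A/(x−a).

-105*log(x - 6)/169 + 13*log(x - 5)/24 + 323*log(x + 7)/4056 + 11/(26*x + 182) + C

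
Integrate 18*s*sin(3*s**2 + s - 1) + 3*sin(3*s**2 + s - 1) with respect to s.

Let u = 3*s**2 + s - 1, so du = (6*s + 1) ds.
Rewriting, the integral becomes 3·∫ sin(u) du = 3·-cos(u).
Substituting back, u = 3*s**2 + s - 1.

-3*cos(3*s**2 + s - 1) + C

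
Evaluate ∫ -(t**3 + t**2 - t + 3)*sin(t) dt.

Use integration by parts with u = t**3 + t**2 - t + 3, dv = -sin(t) dt, so v = cos(t).
Apply parts 3 times (tabular method): alternate signs, differentiate u down to 0, integrate dv up.

t**3*cos(t) - 3*t**2*sin(t) + t**2*cos(t) - 2*t*sin(t) - 7*t*cos(t) + 7*sin(t) + cos(t) + C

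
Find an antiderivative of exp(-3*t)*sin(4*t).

Let I denote the integral. Integrate by parts with u = sin(4*t), dv = exp(-3*t) dt, so v = -exp(-3*t)/3: I = -exp(-3*t)*sin(4*t)/3 + (4/3)·∫ exp(-3*t)*cos(4*t) dt.
Apply parts again with u = cos(4*t), dv = exp(-3*t) dt: ∫ exp(-3*t)*cos(4*t) dt = -exp(-3*t)*cos(4*t)/3 − (4/3)·I. Substituting back brings back I: I = -exp(-3*t)*sin(4*t)/3 - 4*exp(-3*t)*cos(4*t)/9 − (16/9)·I.
Solving for I: (1 + 16/9)·I equals the remaining terms, so I = (9/25)·(-exp(-3*t)*sin(4*t)/3 - 4*exp(-3*t)*cos(4*t)/9).

-3*exp(-3*t)*sin(4*t)/25 - 4*exp(-3*t)*cos(4*t)/25 + C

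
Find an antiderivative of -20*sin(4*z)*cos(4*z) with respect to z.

5*cos(4*z)**2/2 + C

Let u = cos(4*z), so du = (-4*sin(4*z)) dz.
Rewriting, the integral becomes 5·∫ u^1 du = 5·u^2/2.
Substituting back, u = cos(4*z).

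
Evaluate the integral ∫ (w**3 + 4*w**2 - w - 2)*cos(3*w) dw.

w**3*sin(3*w)/3 + 4*w**2*sin(3*w)/3 + w**2*cos(3*w)/3 - 5*w*sin(3*w)/9 + 8*w*cos(3*w)/9 - 26*sin(3*w)/27 - 5*cos(3*w)/27 + C

Use integration by parts with u = w**3 + 4*w**2 - w - 2, dv = cos(3*w) dw, so v = sin(3*w)/3.
Apply parts 3 times (tabular method): alternate signs, differentiate u down to 0, integrate dv up.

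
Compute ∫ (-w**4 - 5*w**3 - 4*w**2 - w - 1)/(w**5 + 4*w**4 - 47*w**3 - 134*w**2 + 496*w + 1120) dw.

Factor the denominator: (w - 5)*(w - 4)*(w + 2)*(w + 4)*(w + 7).
Partial-fraction decomposition: -73/(165*(w + 7)) - 1/(144*(w + 4)) + 3/(140*(w + 2)) + 215/(176*(w - 4)) - 113/(63*(w - 5)).
Integrate each term: A/(w−a) contributes A·log|w−a|.

-113*log(w - 5)/63 + 215*log(w - 4)/176 + 3*log(w + 2)/140 - log(w + 4)/144 - 73*log(w + 7)/165 + C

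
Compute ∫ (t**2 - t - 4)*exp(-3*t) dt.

(-9*t**2 + 3*t + 37)*exp(-3*t)/27 + C

Use integration by parts with u = t**2 - t - 4, dv = exp(-3*t) dt, so v = -exp(-3*t)/3.
Apply parts 2 times (tabular method): alternate signs, differentiate u down to 0, integrate dv up.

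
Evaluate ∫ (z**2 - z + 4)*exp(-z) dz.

Use integration by parts with u = z**2 - z + 4, dv = exp(-z) dz, so v = -exp(-z).
Apply parts 2 times (tabular method): alternate signs, differentiate u down to 0, integrate dv up.

(-z**2 - z - 5)*exp(-z) + C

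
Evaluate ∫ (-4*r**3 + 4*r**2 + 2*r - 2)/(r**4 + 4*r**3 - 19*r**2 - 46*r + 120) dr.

-17*log(r - 3)/14 + log(r - 2)/3 + 155*log(r + 4)/21 - 21*log(r + 5)/2 + C

Factor the denominator: (r - 3)*(r - 2)*(r + 4)*(r + 5).
Partial-fraction decomposition: -21/(2*(r + 5)) + 155/(21*(r + 4)) + 1/(3*(r - 2)) - 17/(14*(r - 3)).
Integrate each term: A/(r−a) contributes A·log|r−a|.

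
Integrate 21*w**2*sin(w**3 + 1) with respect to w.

-7*cos(w**3 + 1) + C

Let u = w**3 + 1, so du = (3*w**2) dw.
Rewriting, the integral becomes 7·∫ sin(u) du = 7·-cos(u).
Substituting back, u = w**3 + 1.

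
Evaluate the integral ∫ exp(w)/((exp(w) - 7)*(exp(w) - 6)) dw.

log(exp(w) - 7) - log(exp(w) - 6) + C

Let u = e^w, du = e^w dw.
The integral becomes ∫ du/((u-6)(u-7)); decompose into partial fractions.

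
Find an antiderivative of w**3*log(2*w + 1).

Use integration by parts with u = log(2*w + 1), dv = w**3 dw.
Then du = 2/(2*w + 1) dw and v = w**4/4.

w**4*log(2*w + 1)/4 - w**4/16 + w**3/24 - w**2/32 + w/32 - log(2*w + 1)/64 + C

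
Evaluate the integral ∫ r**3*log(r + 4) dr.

r**4*log(r + 4)/4 - r**4/16 + r**3/3 - 2*r**2 + 16*r - 64*log(r + 4) + C

Use integration by parts with u = log(r + 4), dv = r**3 dr.
Then du = 1/(r + 4) dr and v = r**4/4.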